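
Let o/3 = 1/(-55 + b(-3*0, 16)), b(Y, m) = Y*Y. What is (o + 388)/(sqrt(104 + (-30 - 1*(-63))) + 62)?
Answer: 1322894/203885 - 21337*sqrt(137)/203885 ≈ 5.2635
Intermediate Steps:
b(Y, m) = Y**2
o = -3/55 (o = 3/(-55 + (-3*0)**2) = 3/(-55 + 0**2) = 3/(-55 + 0) = 3/(-55) = 3*(-1/55) = -3/55 ≈ -0.054545)
(o + 388)/(sqrt(104 + (-30 - 1*(-63))) + 62) = (-3/55 + 388)/(sqrt(104 + (-30 - 1*(-63))) + 62) = 21337/(55*(sqrt(104 + (-30 + 63)) + 62)) = 21337/(55*(sqrt(104 + 33) + 62)) = 21337/(55*(sqrt(137) + 62)) = 21337/(55*(62 + sqrt(137)))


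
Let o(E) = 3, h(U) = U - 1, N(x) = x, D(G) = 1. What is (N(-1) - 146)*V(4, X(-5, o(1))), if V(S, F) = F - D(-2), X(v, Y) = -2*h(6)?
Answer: 1617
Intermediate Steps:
h(U) = -1 + U
X(v, Y) = -10 (X(v, Y) = -2*(-1 + 6) = -2*5 = -10)
V(S, F) = -1 + F (V(S, F) = F - 1*1 = F - 1 = -1 + F)
(N(-1) - 146)*V(4, X(-5, o(1))) = (-1 - 146)*(-1 - 10) = -147*(-11) = 1617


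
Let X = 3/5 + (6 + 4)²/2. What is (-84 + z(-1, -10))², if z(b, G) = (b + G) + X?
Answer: 49284/25 ≈ 1971.4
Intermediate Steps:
X = 253/5 (X = 3*(⅕) + 10²*(½) = ⅗ + 100*(½) = ⅗ + 50 = 253/5 ≈ 50.600)
z(b, G) = 253/5 + G + b (z(b, G) = (b + G) + 253/5 = (G + b) + 253/5 = 253/5 + G + b)
(-84 + z(-1, -10))² = (-84 + (253/5 - 10 - 1))² = (-84 + 198/5)² = (-222/5)² = 49284/25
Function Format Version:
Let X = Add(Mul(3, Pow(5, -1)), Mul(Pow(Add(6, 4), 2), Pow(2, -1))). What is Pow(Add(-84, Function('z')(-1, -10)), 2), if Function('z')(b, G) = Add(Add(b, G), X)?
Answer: Rational(49284, 25) ≈ 1971.4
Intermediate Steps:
X = Rational(253, 5) (X = Add(Mul(3, Rational(1, 5)), Mul(Pow(10, 2), Rational(1, 2))) = Add(Rational(3, 5), Mul(100, Rational(1, 2))) = Add(Rational(3, 5), 50) = Rational(253, 5) ≈ 50.600)
Function('z')(b, G) = Add(Rational(253, 5), G, b) (Function('z')(b, G) = Add(Add(b, G), Rational(253, 5)) = Add(Add(G, b), Rational(253, 5)) = Add(Rational(253, 5), G, b))
Pow(Add(-84, Function('z')(-1, -10)), 2) = Pow(Add(-84, Add(Rational(253, 5), -10, -1)), 2) = Pow(Add(-84, Rational(198, 5)), 2) = Pow(Rational(-222, 5), 2) = Rational(49284, 25)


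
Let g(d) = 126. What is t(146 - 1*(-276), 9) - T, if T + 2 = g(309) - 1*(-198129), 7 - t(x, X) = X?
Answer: -198255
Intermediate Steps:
t(x, X) = 7 - X
T = 198253 (T = -2 + (126 - 1*(-198129)) = -2 + (126 + 198129) = -2 + 198255 = 198253)
t(146 - 1*(-276), 9) - T = (7 - 1*9) - 1*198253 = (7 - 9) - 198253 = -2 - 198253 = -198255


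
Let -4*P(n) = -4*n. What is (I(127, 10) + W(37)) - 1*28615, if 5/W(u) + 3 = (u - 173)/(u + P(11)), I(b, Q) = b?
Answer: -199422/7 ≈ -28489.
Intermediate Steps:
P(n) = n (P(n) = -(-1)*n = n)
W(u) = 5/(-3 + (-173 + u)/(11 + u)) (W(u) = 5/(-3 + (u - 173)/(u + 11)) = 5/(-3 + (-173 + u)/(11 + u)))
(I(127, 10) + W(37)) - 1*28615 = (127 + 5*(-11 - 1*37)/(2*(103 + 37))) - 1*28615 = (127 + (5/2)*(-11 - 37)/140) - 28615 = (127 + (5/2)*(1/140)*(-48)) - 28615 = (127 - 6/7) - 28615 = 883/7 - 28615 = -199422/7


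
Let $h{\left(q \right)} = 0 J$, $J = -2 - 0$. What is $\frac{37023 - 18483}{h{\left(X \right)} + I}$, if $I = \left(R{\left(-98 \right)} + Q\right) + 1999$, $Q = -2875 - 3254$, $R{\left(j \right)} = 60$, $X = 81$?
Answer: $- \frac{1854}{407} \approx -4.5553$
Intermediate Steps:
$Q = -6129$
$J = -2$ ($J = -2 + 0 = -2$)
$h{\left(q \right)} = 0$ ($h{\left(q \right)} = 0 \left(-2\right) = 0$)
$I = -4070$ ($I = \left(60 - 6129\right) + 1999 = -6069 + 1999 = -4070$)
$\frac{37023 - 18483}{h{\left(X \right)} + I} = \frac{37023 - 18483}{0 - 4070} = \frac{18540}{-4070} = 18540 \left(- \frac{1}{4070}\right) = - \frac{1854}{407}$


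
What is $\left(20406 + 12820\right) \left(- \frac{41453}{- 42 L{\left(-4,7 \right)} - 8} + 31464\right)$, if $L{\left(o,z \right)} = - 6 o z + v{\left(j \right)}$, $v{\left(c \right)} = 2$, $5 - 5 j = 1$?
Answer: $\frac{3737029974625}{3574} \approx 1.0456 \cdot 10^{9}$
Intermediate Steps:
$j = \frac{4}{5}$ ($j = 1 - \frac{1}{5} = \frac{4}{5} \approx 0.8$)
$L{\left(o,z \right)} = 2 - 6 o z$ ($L{\left(o,z \right)} = - 6 o z + 2 = 2 - 6 o z$)
$\left(20406 + 12820\right) \left(- \frac{41453}{- 42 L{\left(-4,7 \right)} - 8} + 31464\right) = \left(20406 + 12820\right) \left(- \frac{41453}{- 42 \left(2 - \left(-24\right) 7\right) - 8} + 31464\right) = 33226 \left(- \frac{41453}{- 42 \left(2 + 168\right) - 8} + 31464\right) = 33226 \left(- \frac{41453}{\left(-42\right) 170 - 8} + 31464\right) = 33226 \left(- \frac{41453}{-7140 - 8} + 31464\right) = 33226 \left(- \frac{41453}{-7148} + 31464\right) = 33226 \left(\left(-41453\right) \left(- \frac{1}{7148}\right) + 31464\right) = 33226 \left(\frac{41453}{7148} + 31464\right) = 33226 \cdot \frac{224946125}{7148} = \frac{3737029974625}{3574}$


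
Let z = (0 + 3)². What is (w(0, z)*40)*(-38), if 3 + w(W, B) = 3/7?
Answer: 27360/7 ≈ 3908.6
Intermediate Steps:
z = 9 (z = 3² = 9)
w(W, B) = -18/7 (w(W, B) = -3 + 3/7 = -18/7)
(w(0, z)*40)*(-38) = -18/7*40*(-38) = -720/7*(-38) = 27360/7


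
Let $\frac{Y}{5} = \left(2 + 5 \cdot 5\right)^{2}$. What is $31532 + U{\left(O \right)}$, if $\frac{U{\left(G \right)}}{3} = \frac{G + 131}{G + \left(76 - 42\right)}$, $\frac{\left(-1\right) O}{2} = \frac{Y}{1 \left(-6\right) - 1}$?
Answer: $\frac{237397517}{7528} \approx 31535.0$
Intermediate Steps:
$Y = 3645$ ($Y = 5 \left(2 + 5 \cdot 5\right)^{2} = 5 \left(2 + 25\right)^{2} = 5 \cdot 27^{2} = 5 \cdot 729 = 3645$)
$O = \frac{7290}{7}$ ($O = - 2 \frac{3645}{1 \left(-6\right) - 1} = - 2 \frac{3645}{-6 - 1} = - 2 \frac{3645}{-7} = - 2 \cdot 3645 \left(- \frac{1}{7}\right) = \left(-2\right) \left(- \frac{3645}{7}\right) = \frac{7290}{7} \approx 1041.4$)
$U{\left(G \right)} = \frac{3 \left(131 + G\right)}{34 + G}$ ($U{\left(G \right)} = 3 \frac{G + 131}{G + \left(76 - 42\right)} = 3 \frac{131 + G}{G + \left(76 - 42\right)} = 3 \frac{131 + G}{G + 34} = 3 \frac{131 + G}{34 + G} = \frac{3 \left(131 + G\right)}{34 + G}$)
$31532 + U{\left(O \right)} = 31532 + \frac{3 \left(131 + \frac{7290}{7}\right)}{34 + \frac{7290}{7}} = 31532 + 3 \frac{1}{\frac{7528}{7}} \cdot \frac{8207}{7} = 31532 + 3 \cdot \frac{7}{7528} \cdot \frac{8207}{7} = 31532 + \frac{24621}{7528} = \frac{237397517}{7528}$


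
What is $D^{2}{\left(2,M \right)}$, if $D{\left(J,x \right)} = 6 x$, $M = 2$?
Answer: $144$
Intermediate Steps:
$D^{2}{\left(2,M \right)} = \left(6 \cdot 2\right)^{2} = 12^{2} = 144$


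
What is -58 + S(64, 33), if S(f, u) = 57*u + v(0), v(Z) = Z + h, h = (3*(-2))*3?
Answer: 1805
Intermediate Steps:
h = -18 (h = -6*3 = -18)
v(Z) = -18 + Z (v(Z) = Z - 18 = -18 + Z)
S(f, u) = -18 + 57*u (S(f, u) = 57*u + (-18 + 0) = 57*u - 18 = -18 + 57*u)
-58 + S(64, 33) = -58 + (-18 + 57*33) = -58 + (-18 + 1881) = -58 + 1863 = 1805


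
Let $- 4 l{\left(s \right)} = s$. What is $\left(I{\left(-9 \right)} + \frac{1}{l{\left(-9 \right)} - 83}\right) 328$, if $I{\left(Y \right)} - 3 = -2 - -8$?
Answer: $\frac{952184}{323} \approx 2947.9$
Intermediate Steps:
$I{\left(Y \right)} = 9$ ($I{\left(Y \right)} = 3 - -6 = 3 + \left(-2 + 8\right) = 3 + 6 = 9$)
$l{\left(s \right)} = - \frac{s}{4}$
$\left(I{\left(-9 \right)} + \frac{1}{l{\left(-9 \right)} - 83}\right) 328 = \left(9 + \frac{1}{\left(- \frac{1}{4}\right) \left(-9\right) - 83}\right) 328 = \left(9 + \frac{1}{\frac{9}{4} - 83}\right) 328 = \left(9 + \frac{1}{- \frac{323}{4}}\right) 328 = \left(9 - \frac{4}{323}\right) 328 = \frac{2903}{323} \cdot 328 = \frac{952184}{323}$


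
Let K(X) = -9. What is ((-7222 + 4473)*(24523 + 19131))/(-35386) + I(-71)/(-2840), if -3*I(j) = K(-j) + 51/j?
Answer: 93068342341/27443204 ≈ 3391.3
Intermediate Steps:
I(j) = 3 - 17/j (I(j) = -(-9 + 51/j)/3 = 3 - 17/j)
((-7222 + 4473)*(24523 + 19131))/(-35386) + I(-71)/(-2840) = ((-7222 + 4473)*(24523 + 19131))/(-35386) + (3 - 17/(-71))/(-2840) = -2749*43654*(-1/35386) + (3 - 17*(-1/71))*(-1/2840) = -120004846*(-1/35386) + (3 + 17/71)*(-1/2840) = 4615571/1361 + (230/71)*(-1/2840) = 4615571/1361 - 23/20164 = 93068342341/27443204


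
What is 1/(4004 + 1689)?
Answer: 1/5693 ≈ 0.00017565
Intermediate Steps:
1/(4004 + 1689) = 1/5693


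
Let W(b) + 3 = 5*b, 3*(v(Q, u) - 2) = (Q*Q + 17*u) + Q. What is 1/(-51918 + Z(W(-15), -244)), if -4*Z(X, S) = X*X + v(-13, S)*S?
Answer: -3/403463 ≈ -7.4356e-6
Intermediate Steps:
v(Q, u) = 2 + Q/3 + Q²/3 + 17*u/3 (v(Q, u) = 2 + ((Q*Q + 17*u) + Q)/3 = 2 + ((Q² + 17*u) + Q)/3 = 2 + (Q + Q² + 17*u)/3 = 2 + (Q/3 + Q²/3 + 17*u/3) = 2 + Q/3 + Q²/3 + 17*u/3)
W(b) = -3 + 5*b
Z(X, S) = -X²/4 - S*(54 + 17*S/3)/4 (Z(X, S) = -(X*X + (2 + (⅓)*(-13) + (⅓)*(-13)² + 17*S/3)*S)/4 = -(X² + (2 - 13/3 + (⅓)*169 + 17*S/3)*S)/4 = -(X² + (2 - 13/3 + 169/3 + 17*S/3)*S)/4 = -(X² + (54 + 17*S/3)*S)/4 = -(X² + S*(54 + 17*S/3))/4 = -X²/4 - S*(54 + 17*S/3)/4)
1/(-51918 + Z(W(-15), -244)) = 1/(-51918 + (-(-3 + 5*(-15))²/4 - 1/12*(-244)*(162 + 17*(-244)))) = 1/(-51918 + (-(-3 - 75)²/4 - 1/12*(-244)*(162 - 4148))) = 1/(-51918 + (-¼*(-78)² - 1/12*(-244)*(-3986))) = 1/(-51918 + (-¼*6084 - 243146/3)) = 1/(-51918 + (-1521 - 243146/3)) = 1/(-51918 - 247709/3) = 1/(-403463/3) = -3/403463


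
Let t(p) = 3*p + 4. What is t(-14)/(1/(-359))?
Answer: 13642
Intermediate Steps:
t(p) = 4 + 3*p
t(-14)/(1/(-359)) = (4 + 3*(-14))/(1/(-359)) = (4 - 42)/(-1/359) = -359*(-38) = 13642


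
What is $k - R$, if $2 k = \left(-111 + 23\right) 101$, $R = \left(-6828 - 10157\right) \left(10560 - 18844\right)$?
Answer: $-140708184$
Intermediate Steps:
$R = 140703740$ ($R = \left(-16985\right) \left(-8284\right) = 140703740$)
$k = -4444$ ($k = \frac{\left(-111 + 23\right) 101}{2} = \frac{\left(-88\right) 101}{2} = \frac{1}{2} \left(-8888\right) = -4444$)
$k - R = -4444 - 140703740 = -140708184$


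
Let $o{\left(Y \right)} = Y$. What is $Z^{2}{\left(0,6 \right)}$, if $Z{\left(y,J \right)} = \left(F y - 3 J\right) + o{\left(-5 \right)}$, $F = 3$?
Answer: $529$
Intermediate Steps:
$Z{\left(y,J \right)} = -5 - 3 J + 3 y$ ($Z{\left(y,J \right)} = \left(3 y - 3 J\right) - 5 = \left(- 3 J + 3 y\right) - 5 = -5 - 3 J + 3 y$)
$Z^{2}{\left(0,6 \right)} = \left(-5 - 18 + 3 \cdot 0\right)^{2} = \left(-5 - 18 + 0\right)^{2} = \left(-23\right)^{2} = 529$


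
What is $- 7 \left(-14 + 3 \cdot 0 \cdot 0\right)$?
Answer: $98$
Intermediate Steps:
$- 7 \left(-14 + 3 \cdot 0 \cdot 0\right) = - 7 \left(-14 + 0 \cdot 0\right) = - 7 \left(-14 + 0\right) = \left(-7\right) \left(-14\right) = 98$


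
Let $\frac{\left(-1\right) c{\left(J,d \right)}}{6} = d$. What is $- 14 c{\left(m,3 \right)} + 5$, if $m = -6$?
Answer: $257$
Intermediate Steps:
$c{\left(J,d \right)} = - 6 d$
$- 14 c{\left(m,3 \right)} + 5 = - 14 \left(\left(-6\right) 3\right) + 5 = \left(-14\right) \left(-18\right) + 5 = 252 + 5 = 257$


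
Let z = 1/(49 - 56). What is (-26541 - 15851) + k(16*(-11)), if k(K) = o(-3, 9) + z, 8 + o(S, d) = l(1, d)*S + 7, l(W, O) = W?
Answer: -296773/7 ≈ -42396.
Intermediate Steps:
z = -⅐ (z = 1/(-7) = -⅐ ≈ -0.14286)
o(S, d) = -1 + S (o(S, d) = -8 + (1*S + 7) = -8 + (S + 7) = -8 + (7 + S) = -1 + S)
k(K) = -29/7 (k(K) = (-1 - 3) - ⅐ = -4 - ⅐ = -29/7)
(-26541 - 15851) + k(16*(-11)) = (-26541 - 15851) - 29/7 = -42392 - 29/7 = -296773/7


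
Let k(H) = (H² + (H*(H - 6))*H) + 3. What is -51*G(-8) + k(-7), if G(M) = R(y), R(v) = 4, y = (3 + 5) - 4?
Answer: -789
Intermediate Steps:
y = 4 (y = 8 - 4 = 4)
G(M) = 4
k(H) = 3 + H² + H²*(-6 + H) (k(H) = (H² + (H*(-6 + H))*H) + 3 = (H² + H²*(-6 + H)) + 3 = 3 + H² + H²*(-6 + H))
-51*G(-8) + k(-7) = -51*4 + (3 + (-7)³ - 5*(-7)²) = -204 + (3 - 343 - 5*49) = -204 + (3 - 343 - 245) = -204 - 585 = -789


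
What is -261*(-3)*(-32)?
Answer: -25056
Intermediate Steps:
-261*(-3)*(-32) = -29*(-27)*(-32) = 783*(-32) = -25056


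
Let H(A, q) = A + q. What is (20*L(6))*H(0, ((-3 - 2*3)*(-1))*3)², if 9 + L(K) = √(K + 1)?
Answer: -131220 + 14580*√7 ≈ -92645.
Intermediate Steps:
L(K) = -9 + √(1 + K) (L(K) = -9 + √(K + 1) = -9 + √(1 + K))
(20*L(6))*H(0, ((-3 - 2*3)*(-1))*3)² = (20*(-9 + √(1 + 6)))*(0 + ((-3 - 2*3)*(-1))*3)² = (20*(-9 + √7))*(0 + ((-3 - 6)*(-1))*3)² = (-180 + 20*√7)*(0 - 9*(-1)*3)² = (-180 + 20*√7)*(0 + 9*3)² = (-180 + 20*√7)*(0 + 27)² = (-180 + 20*√7)*27² = (-180 + 20*√7)*729 = -131220 + 14580*√7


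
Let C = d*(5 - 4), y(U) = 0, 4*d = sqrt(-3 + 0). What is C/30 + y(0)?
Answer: I*sqrt(3)/120 ≈ 0.014434*I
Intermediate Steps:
d = I*sqrt(3)/4 (d = sqrt(-3 + 0)/4 = sqrt(-3)/4 = (I*sqrt(3))/4 = I*sqrt(3)/4 ≈ 0.43301*I)
C = I*sqrt(3)/4 (C = (I*sqrt(3)/4)*(5 - 4) = (I*sqrt(3)/4)*1 = I*sqrt(3)/4 ≈ 0.43301*I)
C/30 + y(0) = (I*sqrt(3)/4)/30 + 0 = I*sqrt(3)/120 + 0 = I*sqrt(3)/120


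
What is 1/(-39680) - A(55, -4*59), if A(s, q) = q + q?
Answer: 18728959/39680 ≈ 472.00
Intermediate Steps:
A(s, q) = 2*q
1/(-39680) - A(55, -4*59) = 1/(-39680) - 2*(-4*59) = -1/39680 - 2*(-236) = -1/39680 - 1*(-472) = -1/39680 + 472 = 18728959/39680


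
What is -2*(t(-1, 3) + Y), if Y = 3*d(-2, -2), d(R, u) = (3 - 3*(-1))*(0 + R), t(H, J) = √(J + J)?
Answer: 72 - 2*√6 ≈ 67.101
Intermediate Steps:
t(H, J) = √2*√J (t(H, J) = √(2*J) = √2*√J)
d(R, u) = 6*R (d(R, u) = (3 + 3)*R = 6*R)
Y = -36 (Y = 3*(6*(-2)) = 3*(-12) = -36)
-2*(t(-1, 3) + Y) = -2*(√2*√3 - 36) = -2*(√6 - 36) = -2*(-36 + √6) = 72 - 2*√6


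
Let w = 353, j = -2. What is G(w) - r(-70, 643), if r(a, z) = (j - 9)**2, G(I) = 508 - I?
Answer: 34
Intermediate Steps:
r(a, z) = 121 (r(a, z) = (-2 - 9)**2 = (-11)**2 = 121)
G(w) - r(-70, 643) = (508 - 1*353) - 1*121 = (508 - 353) - 121 = 155 - 121 = 34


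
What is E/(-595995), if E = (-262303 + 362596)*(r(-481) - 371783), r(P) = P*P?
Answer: 4694447882/198665 ≈ 23630.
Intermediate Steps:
r(P) = P²
E = -14083343646 (E = (-262303 + 362596)*((-481)² - 371783) = 100293*(231361 - 371783) = 100293*(-140422) = -14083343646)
E/(-595995) = -14083343646/(-595995) = -14083343646*(-1/595995) = 4694447882/198665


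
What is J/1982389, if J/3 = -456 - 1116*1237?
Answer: -4142844/1982389 ≈ -2.0898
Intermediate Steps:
J = -4142844 (J = 3*(-456 - 1116*1237) = 3*(-456 - 1380492) = 3*(-1380948) = -4142844)
J/1982389 = -4142844/1982389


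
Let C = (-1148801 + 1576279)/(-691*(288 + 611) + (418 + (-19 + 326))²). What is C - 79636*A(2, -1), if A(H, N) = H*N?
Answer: 7611713685/47792 ≈ 1.5927e+5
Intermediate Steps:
C = -213739/47792 (C = 427478/(-691*899 + (418 + 307)²) = 427478/(-621209 + 725²) = 427478/(-621209 + 525625) = 427478/(-95584) = 427478*(-1/95584) = -213739/47792 ≈ -4.4723)
C - 79636*A(2, -1) = -213739/47792 - 79636*2*(-1) = -213739/47792 - 79636*(-2) = -213739/47792 - 1*(-159272) = -213739/47792 + 159272 = 7611713685/47792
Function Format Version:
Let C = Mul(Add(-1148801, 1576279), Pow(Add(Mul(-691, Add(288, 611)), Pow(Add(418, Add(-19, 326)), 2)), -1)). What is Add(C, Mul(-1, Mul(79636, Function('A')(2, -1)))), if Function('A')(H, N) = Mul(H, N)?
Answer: Rational(7611713685, 47792) ≈ 1.5927e+5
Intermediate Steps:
C = Rational(-213739, 47792) (C = Mul(427478, Pow(Add(Mul(-691, 899), Pow(Add(418, 307), 2)), -1)) = Mul(427478, Pow(Add(-621209, Pow(725, 2)), -1)) = Mul(427478, Pow(Add(-621209, 525625), -1)) = Mul(427478, Pow(-95584, -1)) = Mul(427478, Rational(-1, 95584)) = Rational(-213739, 47792) ≈ -4.4723)
Add(C, Mul(-1, Mul(79636, Function('A')(2, -1)))) = Add(Rational(-213739, 47792), Mul(-1, Mul(79636, Mul(2, -1)))) = Add(Rational(-213739, 47792), Mul(-1, Mul(79636, -2))) = Add(Rational(-213739, 47792), Mul(-1, -159272)) = Add(Rational(-213739, 47792), 159272) = Rational(7611713685, 47792)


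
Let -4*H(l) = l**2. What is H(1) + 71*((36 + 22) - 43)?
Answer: 4259/4 ≈ 1064.8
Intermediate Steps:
H(l) = -l**2/4
H(1) + 71*((36 + 22) - 43) = -1/4*1**2 + 71*((36 + 22) - 43) = -1/4*1 + 71*(58 - 43) = -1/4 + 71*15 = -1/4 + 1065 = 4259/4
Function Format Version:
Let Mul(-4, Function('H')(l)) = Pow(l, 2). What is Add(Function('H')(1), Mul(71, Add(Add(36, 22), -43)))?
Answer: Rational(4259, 4) ≈ 1064.8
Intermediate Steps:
Function('H')(l) = Mul(Rational(-1, 4), Pow(l, 2))
Add(Function('H')(1), Mul(71, Add(Add(36, 22), -43))) = Add(Mul(Rational(-1, 4), Pow(1, 2)), Mul(71, Add(Add(36, 22), -43))) = Add(Mul(Rational(-1, 4), 1), Mul(71, Add(58, -43))) = Add(Rational(-1, 4), Mul(71, 15)) = Add(Rational(-1, 4), 1065) = Rational(4259, 4)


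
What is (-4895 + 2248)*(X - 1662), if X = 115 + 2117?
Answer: -1508790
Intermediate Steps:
X = 2232
(-4895 + 2248)*(X - 1662) = (-4895 + 2248)*(2232 - 1662) = -2647*570 = -1508790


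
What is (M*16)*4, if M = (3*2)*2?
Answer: 768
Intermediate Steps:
M = 12 (M = 6*2 = 12)
(M*16)*4 = (12*16)*4 = 192*4 = 768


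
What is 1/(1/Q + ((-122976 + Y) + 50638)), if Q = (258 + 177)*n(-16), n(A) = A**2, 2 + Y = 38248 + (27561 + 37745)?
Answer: 111360/3475991041 ≈ 3.2037e-5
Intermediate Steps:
Y = 103552 (Y = -2 + (38248 + (27561 + 37745)) = -2 + (38248 + 65306) = -2 + 103554 = 103552)
Q = 111360 (Q = (258 + 177)*(-16)**2 = 435*256 = 111360)
1/(1/Q + ((-122976 + Y) + 50638)) = 1/(1/111360 + ((-122976 + 103552) + 50638)) = 1/(1/111360 + (-19424 + 50638)) = 1/(1/111360 + 31214) = 1/(3475991041/111360) = 111360/3475991041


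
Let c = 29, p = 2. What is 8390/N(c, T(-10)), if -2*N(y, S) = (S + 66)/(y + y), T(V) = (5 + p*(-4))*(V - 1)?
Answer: -973240/99 ≈ -9830.7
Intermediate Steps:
T(V) = 3 - 3*V (T(V) = (5 + 2*(-4))*(V - 1) = (5 - 8)*(-1 + V) = -3*(-1 + V) = 3 - 3*V)
N(y, S) = -(66 + S)/(4*y) (N(y, S) = -(S + 66)/(2*(y + y)) = -(66 + S)/(2*(2*y)) = -(66 + S)*1/(2*y)/2 = -(66 + S)/(4*y))
8390/N(c, T(-10)) = 8390/(((1/4)*(-66 - (3 - 3*(-10)))/29)) = 8390/(((1/4)*(1/29)*(-66 - (3 + 30)))) = 8390/(((1/4)*(1/29)*(-66 - 1*33))) = 8390/(((1/4)*(1/29)*(-66 - 33))) = 8390/(((1/4)*(1/29)*(-99))) = 8390/(-99/116) = 8390*(-116/99) = -973240/99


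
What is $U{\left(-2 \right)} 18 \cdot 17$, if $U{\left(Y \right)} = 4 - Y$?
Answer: $1836$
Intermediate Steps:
$U{\left(-2 \right)} 18 \cdot 17 = \left(4 - -2\right) 18 \cdot 17 = \left(4 + 2\right) 18 \cdot 17 = 6 \cdot 18 \cdot 17 = 108 \cdot 17 = 1836$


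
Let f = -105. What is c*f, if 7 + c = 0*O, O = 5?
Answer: 735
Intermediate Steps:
c = -7 (c = -7 + 0*5 = -7 + 0 = -7)
c*f = -7*(-105) = 735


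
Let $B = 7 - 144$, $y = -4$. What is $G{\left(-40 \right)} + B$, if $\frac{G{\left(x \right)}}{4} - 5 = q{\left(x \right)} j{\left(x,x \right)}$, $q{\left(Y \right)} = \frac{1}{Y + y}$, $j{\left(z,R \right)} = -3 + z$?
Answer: $- \frac{1244}{11} \approx -113.09$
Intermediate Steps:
$B = -137$ ($B = 7 - 144 = -137$)
$q{\left(Y \right)} = \frac{1}{-4 + Y}$ ($q{\left(Y \right)} = \frac{1}{Y - 4} = \frac{1}{-4 + Y}$)
$G{\left(x \right)} = 20 + \frac{4 \left(-3 + x\right)}{-4 + x}$ ($G{\left(x \right)} = 20 + 4 \frac{-3 + x}{-4 + x} = 20 + \frac{4 \left(-3 + x\right)}{-4 + x}$)
$G{\left(-40 \right)} + B = \frac{4 \left(-23 + 6 \left(-40\right)\right)}{-4 - 40} - 137 = \frac{4 \left(-23 - 240\right)}{-44} - 137 = 4 \left(- \frac{1}{44}\right) \left(-263\right) - 137 = \frac{263}{11} - 137 = - \frac{1244}{11}$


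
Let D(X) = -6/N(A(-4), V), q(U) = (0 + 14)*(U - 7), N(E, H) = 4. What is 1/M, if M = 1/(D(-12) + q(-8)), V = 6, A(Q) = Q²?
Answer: -423/2 ≈ -211.50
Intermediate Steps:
q(U) = -98 + 14*U (q(U) = 14*(-7 + U) = -98 + 14*U)
D(X) = -3/2 (D(X) = -6/4 = -6*¼ = -3/2)
M = -2/423 (M = 1/(-3/2 + (-98 + 14*(-8))) = 1/(-3/2 + (-98 - 112)) = 1/(-3/2 - 210) = 1/(-423/2) = -2/423 ≈ -0.0047281)
1/M = 1/(-2/423) = -423/2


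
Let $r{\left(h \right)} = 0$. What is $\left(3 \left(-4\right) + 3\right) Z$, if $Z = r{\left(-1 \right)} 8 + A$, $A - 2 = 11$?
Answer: $-117$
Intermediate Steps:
$A = 13$ ($A = 2 + 11 = 13$)
$Z = 13$ ($Z = 0 \cdot 8 + 13 = 0 + 13 = 13$)
$\left(3 \left(-4\right) + 3\right) Z = \left(3 \left(-4\right) + 3\right) 13 = \left(-12 + 3\right) 13 = \left(-9\right) 13 = -117$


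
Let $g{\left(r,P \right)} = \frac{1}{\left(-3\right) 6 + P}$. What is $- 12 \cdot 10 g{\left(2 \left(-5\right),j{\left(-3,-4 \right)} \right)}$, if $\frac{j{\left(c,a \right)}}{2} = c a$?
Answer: $-20$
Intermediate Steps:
$j{\left(c,a \right)} = 2 a c$ ($j{\left(c,a \right)} = 2 c a = 2 a c$)
$g{\left(r,P \right)} = \frac{1}{-18 + P}$
$- 12 \cdot 10 g{\left(2 \left(-5\right),j{\left(-3,-4 \right)} \right)} = - 12 \frac{10}{-18 + 2 \left(-4\right) \left(-3\right)} = - 12 \frac{10}{-18 + 24} = - 12 \cdot \frac{10}{6} = - 12 \cdot 10 \cdot \frac{1}{6} = \left(-12\right) \frac{5}{3} = -20$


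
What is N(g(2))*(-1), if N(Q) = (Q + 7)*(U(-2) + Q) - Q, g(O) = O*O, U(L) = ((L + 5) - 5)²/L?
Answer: -18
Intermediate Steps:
U(L) = L (U(L) = ((5 + L) - 5)²/L = L²/L = L)
g(O) = O²
N(Q) = -Q + (-2 + Q)*(7 + Q) (N(Q) = (Q + 7)*(-2 + Q) - Q = (7 + Q)*(-2 + Q) - Q = (-2 + Q)*(7 + Q) - Q = -Q + (-2 + Q)*(7 + Q))
N(g(2))*(-1) = (-14 + (2²)² + 4*2²)*(-1) = (-14 + 4² + 4*4)*(-1) = (-14 + 16 + 16)*(-1) = 18*(-1) = -18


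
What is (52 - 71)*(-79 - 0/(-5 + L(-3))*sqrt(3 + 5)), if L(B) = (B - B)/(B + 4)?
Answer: 1501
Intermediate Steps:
L(B) = 0 (L(B) = 0/(4 + B) = 0)
(52 - 71)*(-79 - 0/(-5 + L(-3))*sqrt(3 + 5)) = (52 - 71)*(-79 - 0/(-5 + 0)*sqrt(3 + 5)) = -19*(-79 - 0/(-5)*sqrt(8)) = -19*(-79 - 0*(-1/5)*2*sqrt(2)) = -19*(-79 - 0*2*sqrt(2)) = -19*(-79 - 1*0) = -19*(-79 + 0) = -19*(-79) = 1501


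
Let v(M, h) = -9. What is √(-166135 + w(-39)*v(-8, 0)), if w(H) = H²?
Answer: 4*I*√11239 ≈ 424.06*I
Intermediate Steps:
√(-166135 + w(-39)*v(-8, 0)) = √(-166135 + (-39)²*(-9)) = √(-166135 + 1521*(-9)) = √(-166135 - 13689) = √(-179824) = 4*I*√11239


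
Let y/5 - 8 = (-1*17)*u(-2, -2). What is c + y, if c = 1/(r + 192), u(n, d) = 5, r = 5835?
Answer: -2320394/6027 ≈ -385.00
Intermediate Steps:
c = 1/6027 (c = 1/(5835 + 192) = 1/6027 ≈ 0.00016592)
y = -385 (y = 40 + 5*(-1*17*5) = 40 + 5*(-17*5) = 40 + 5*(-85) = 40 - 425 = -385)
c + y = 1/6027 - 385 = -2320394/6027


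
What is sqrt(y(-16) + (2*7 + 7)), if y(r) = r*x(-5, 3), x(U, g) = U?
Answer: sqrt(101) ≈ 10.050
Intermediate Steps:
y(r) = -5*r (y(r) = r*(-5) = -5*r)
sqrt(y(-16) + (2*7 + 7)) = sqrt(-5*(-16) + (2*7 + 7)) = sqrt(80 + (14 + 7)) = sqrt(80 + 21) = sqrt(101)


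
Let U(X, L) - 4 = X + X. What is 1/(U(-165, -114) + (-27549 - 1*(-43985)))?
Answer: 1/16110 ≈ 6.2073e-5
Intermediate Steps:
U(X, L) = 4 + 2*X (U(X, L) = 4 + (X + X) = 4 + 2*X)
1/(U(-165, -114) + (-27549 - 1*(-43985))) = 1/((4 + 2*(-165)) + (-27549 - 1*(-43985))) = 1/((4 - 330) + (-27549 + 43985)) = 1/(-326 + 16436) = 1/16110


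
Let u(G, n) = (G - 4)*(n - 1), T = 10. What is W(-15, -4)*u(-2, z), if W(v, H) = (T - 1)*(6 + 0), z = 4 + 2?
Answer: -1620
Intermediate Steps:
z = 6
W(v, H) = 54 (W(v, H) = (10 - 1)*(6 + 0) = 9*6 = 54)
u(G, n) = (-1 + n)*(-4 + G) (u(G, n) = (-4 + G)*(-1 + n) = (-1 + n)*(-4 + G))
W(-15, -4)*u(-2, z) = 54*(4 - 1*(-2) - 4*6 - 2*6) = 54*(4 + 2 - 24 - 12) = 54*(-30) = -1620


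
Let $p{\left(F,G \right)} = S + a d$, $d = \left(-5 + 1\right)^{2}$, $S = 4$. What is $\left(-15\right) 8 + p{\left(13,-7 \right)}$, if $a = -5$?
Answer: $-196$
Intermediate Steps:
$d = 16$ ($d = \left(-4\right)^{2} = 16$)
$p{\left(F,G \right)} = -76$ ($p{\left(F,G \right)} = 4 - 80 = -76$)
$\left(-15\right) 8 + p{\left(13,-7 \right)} = \left(-15\right) 8 - 76 = -120 - 76 = -196$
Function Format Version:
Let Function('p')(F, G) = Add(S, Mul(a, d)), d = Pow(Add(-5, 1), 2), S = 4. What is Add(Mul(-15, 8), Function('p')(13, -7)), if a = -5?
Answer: -196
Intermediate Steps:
d = 16 (d = Pow(-4, 2) = 16)
Function('p')(F, G) = -76 (Function('p')(F, G) = Add(4, Mul(-5, 16)) = Add(4, -80) = -76)
Add(Mul(-15, 8), Function('p')(13, -7)) = Add(Mul(-15, 8), -76) = Add(-120, -76) = -196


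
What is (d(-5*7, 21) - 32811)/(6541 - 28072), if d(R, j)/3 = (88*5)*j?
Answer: 1697/7177 ≈ 0.23645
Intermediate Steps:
d(R, j) = 1320*j (d(R, j) = 3*((88*5)*j) = 3*(440*j) = 1320*j)
(d(-5*7, 21) - 32811)/(6541 - 28072) = (1320*21 - 32811)/(6541 - 28072) = (27720 - 32811)/(-21531) = -5091*(-1/21531) = 1697/7177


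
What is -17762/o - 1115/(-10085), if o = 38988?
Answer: -13565815/39319398 ≈ -0.34502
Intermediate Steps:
-17762/o - 1115/(-10085) = -17762/38988 - 1115/(-10085) = -17762*1/38988 - 1115*(-1/10085) = -8881/19494 + 223/2017 = -13565815/39319398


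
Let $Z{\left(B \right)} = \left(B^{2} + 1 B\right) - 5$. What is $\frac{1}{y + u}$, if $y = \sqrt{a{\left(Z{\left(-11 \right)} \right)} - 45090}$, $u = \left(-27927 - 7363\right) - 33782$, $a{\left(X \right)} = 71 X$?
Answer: $- \frac{23024}{1590326273} - \frac{i \sqrt{37635}}{4770978819} \approx -1.4478 \cdot 10^{-5} - 4.0662 \cdot 10^{-8} i$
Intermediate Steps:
$Z{\left(B \right)} = -5 + B + B^{2}$ ($Z{\left(B \right)} = \left(B^{2} + B\right) - 5 = \left(B + B^{2}\right) - 5 = -5 + B + B^{2}$)
$u = -69072$ ($u = -35290 - 33782 = -69072$)
$y = i \sqrt{37635}$ ($y = \sqrt{71 \left(-5 - 11 + \left(-11\right)^{2}\right) - 45090} = \sqrt{71 \left(-5 - 11 + 121\right) - 45090} = \sqrt{71 \cdot 105 - 45090} = \sqrt{7455 - 45090} = \sqrt{-37635} = i \sqrt{37635} \approx 194.0 i$)
$\frac{1}{y + u} = \frac{1}{i \sqrt{37635} - 69072} = \frac{1}{-69072 + i \sqrt{37635}}$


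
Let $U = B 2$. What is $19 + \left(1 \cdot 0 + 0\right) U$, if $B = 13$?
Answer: $19$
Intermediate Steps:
$U = 26$ ($U = 13 \cdot 2 = 26$)
$19 + \left(1 \cdot 0 + 0\right) U = 19 + \left(1 \cdot 0 + 0\right) 26 = 19 + \left(0 + 0\right) 26 = 19 + 0 \cdot 26 = 19 + 0 = 19$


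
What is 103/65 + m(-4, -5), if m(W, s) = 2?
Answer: 233/65 ≈ 3.5846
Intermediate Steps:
103/65 + m(-4, -5) = 103/65 + 2 = 233/65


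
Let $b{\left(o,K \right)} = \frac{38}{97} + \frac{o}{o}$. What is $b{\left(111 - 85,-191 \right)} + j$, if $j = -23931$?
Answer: $- \frac{2321172}{97} \approx -23930.0$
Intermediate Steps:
$b{\left(o,K \right)} = \frac{135}{97}$ ($b{\left(o,K \right)} = 38 \cdot \frac{1}{97} + 1 = \frac{38}{97} + 1 = \frac{135}{97}$)
$b{\left(111 - 85,-191 \right)} + j = \frac{135}{97} - 23931 = - \frac{2321172}{97}$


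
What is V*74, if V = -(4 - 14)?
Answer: 740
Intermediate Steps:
V = 10 (V = -1*(-10) = 10)
V*74 = 10*74 = 740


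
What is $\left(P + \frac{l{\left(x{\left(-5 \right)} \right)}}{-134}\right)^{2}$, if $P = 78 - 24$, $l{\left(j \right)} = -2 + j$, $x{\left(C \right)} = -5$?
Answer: $\frac{52461049}{17956} \approx 2921.6$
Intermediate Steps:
$P = 54$
$\left(P + \frac{l{\left(x{\left(-5 \right)} \right)}}{-134}\right)^{2} = \left(54 + \frac{-2 - 5}{-134}\right)^{2} = \left(54 - - \frac{7}{134}\right)^{2} = \left(54 + \frac{7}{134}\right)^{2} = \left(\frac{7243}{134}\right)^{2} = \frac{52461049}{17956}$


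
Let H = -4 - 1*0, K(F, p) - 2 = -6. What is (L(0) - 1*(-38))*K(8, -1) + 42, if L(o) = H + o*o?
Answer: -94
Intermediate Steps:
K(F, p) = -4 (K(F, p) = 2 - 6 = -4)
H = -4 (H = -4 + 0 = -4)
L(o) = -4 + o**2 (L(o) = -4 + o*o = -4 + o**2)
(L(0) - 1*(-38))*K(8, -1) + 42 = ((-4 + 0**2) - 1*(-38))*(-4) + 42 = ((-4 + 0) + 38)*(-4) + 42 = (-4 + 38)*(-4) + 42 = 34*(-4) + 42 = -136 + 42 = -94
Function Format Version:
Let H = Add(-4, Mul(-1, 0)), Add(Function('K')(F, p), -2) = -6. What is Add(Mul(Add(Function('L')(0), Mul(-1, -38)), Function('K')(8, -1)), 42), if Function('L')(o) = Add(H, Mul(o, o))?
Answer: -94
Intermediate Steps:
Function('K')(F, p) = -4 (Function('K')(F, p) = Add(2, -6) = -4)
H = -4 (H = Add(-4, 0) = -4)
Function('L')(o) = Add(-4, Pow(o, 2)) (Function('L')(o) = Add(-4, Mul(o, o)) = Add(-4, Pow(o, 2)))
Add(Mul(Add(Function('L')(0), Mul(-1, -38)), Function('K')(8, -1)), 42) = Add(Mul(Add(Add(-4, Pow(0, 2)), Mul(-1, -38)), -4), 42) = Add(Mul(Add(Add(-4, 0), 38), -4), 42) = Add(Mul(Add(-4, 38), -4), 42) = Add(Mul(34, -4), 42) = Add(-136, 42) = -94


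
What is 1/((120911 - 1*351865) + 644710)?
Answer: 1/413756 ≈ 2.4169e-6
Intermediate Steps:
1/((120911 - 1*351865) + 644710) = 1/((120911 - 351865) + 644710) = 1/(-230954 + 644710) = 1/413756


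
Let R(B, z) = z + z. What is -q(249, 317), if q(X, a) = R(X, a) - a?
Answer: -317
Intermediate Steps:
R(B, z) = 2*z
q(X, a) = a (q(X, a) = 2*a - a = a)
-q(249, 317) = -1*317 = -317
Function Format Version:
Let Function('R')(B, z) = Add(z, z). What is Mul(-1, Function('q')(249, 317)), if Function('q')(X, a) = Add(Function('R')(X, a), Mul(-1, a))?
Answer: -317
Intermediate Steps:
Function('R')(B, z) = Mul(2, z)
Function('q')(X, a) = a (Function('q')(X, a) = Add(Mul(2, a), Mul(-1, a)) = a)
Mul(-1, Function('q')(249, 317)) = Mul(-1, 317) = -317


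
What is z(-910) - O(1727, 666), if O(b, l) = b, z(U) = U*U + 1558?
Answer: 827931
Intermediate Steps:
z(U) = 1558 + U² (z(U) = U² + 1558 = 1558 + U²)
z(-910) - O(1727, 666) = (1558 + (-910)²) - 1*1727 = (1558 + 828100) - 1727 = 829658 - 1727 = 827931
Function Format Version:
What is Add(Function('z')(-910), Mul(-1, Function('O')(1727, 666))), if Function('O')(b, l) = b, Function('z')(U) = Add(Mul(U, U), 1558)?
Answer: 827931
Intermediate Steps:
Function('z')(U) = Add(1558, Pow(U, 2)) (Function('z')(U) = Add(Pow(U, 2), 1558) = Add(1558, Pow(U, 2)))
Add(Function('z')(-910), Mul(-1, Function('O')(1727, 666))) = Add(Add(1558, Pow(-910, 2)), Mul(-1, 1727)) = Add(Add(1558, 828100), -1727) = Add(829658, -1727) = 827931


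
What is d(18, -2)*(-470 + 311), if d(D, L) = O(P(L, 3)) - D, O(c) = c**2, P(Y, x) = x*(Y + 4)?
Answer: -2862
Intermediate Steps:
P(Y, x) = x*(4 + Y)
d(D, L) = (12 + 3*L)**2 - D (d(D, L) = (3*(4 + L))**2 - D = (12 + 3*L)**2 - D)
d(18, -2)*(-470 + 311) = (-1*18 + 9*(4 - 2)**2)*(-470 + 311) = (-18 + 9*2**2)*(-159) = (-18 + 9*4)*(-159) = (-18 + 36)*(-159) = 18*(-159) = -2862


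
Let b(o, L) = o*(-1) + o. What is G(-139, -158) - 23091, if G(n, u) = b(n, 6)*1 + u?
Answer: -23249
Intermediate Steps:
b(o, L) = 0 (b(o, L) = -o + o = 0)
G(n, u) = u (G(n, u) = 0*1 + u = 0 + u = u)
G(-139, -158) - 23091 = -158 - 23091 = -23249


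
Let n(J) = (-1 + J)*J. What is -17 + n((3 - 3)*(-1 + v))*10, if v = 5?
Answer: -17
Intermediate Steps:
n(J) = J*(-1 + J)
-17 + n((3 - 3)*(-1 + v))*10 = -17 + (((3 - 3)*(-1 + 5))*(-1 + (3 - 3)*(-1 + 5)))*10 = -17 + ((0*4)*(-1 + 0*4))*10 = -17 + (0*(-1 + 0))*10 = -17 + (0*(-1))*10 = -17 + 0*10 = -17 + 0 = -17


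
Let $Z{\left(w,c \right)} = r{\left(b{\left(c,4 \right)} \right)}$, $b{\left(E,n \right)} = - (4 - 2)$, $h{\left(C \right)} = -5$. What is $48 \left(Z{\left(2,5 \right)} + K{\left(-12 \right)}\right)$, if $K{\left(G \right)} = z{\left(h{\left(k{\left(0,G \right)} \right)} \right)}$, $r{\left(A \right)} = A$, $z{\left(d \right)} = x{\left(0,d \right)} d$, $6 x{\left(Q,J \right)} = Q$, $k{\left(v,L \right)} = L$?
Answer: $-96$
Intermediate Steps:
$x{\left(Q,J \right)} = \frac{Q}{6}$
$b{\left(E,n \right)} = -2$ ($b{\left(E,n \right)} = \left(-1\right) 2 = -2$)
$z{\left(d \right)} = 0$ ($z{\left(d \right)} = \frac{1}{6} \cdot 0 d = 0 d = 0$)
$Z{\left(w,c \right)} = -2$
$K{\left(G \right)} = 0$
$48 \left(Z{\left(2,5 \right)} + K{\left(-12 \right)}\right) = 48 \left(-2 + 0\right) = 48 \left(-2\right) = -96$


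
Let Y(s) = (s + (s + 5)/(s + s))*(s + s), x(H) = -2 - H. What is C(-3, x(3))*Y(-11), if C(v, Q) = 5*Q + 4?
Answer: -4956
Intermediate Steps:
C(v, Q) = 4 + 5*Q
Y(s) = 2*s*(s + (5 + s)/(2*s)) (Y(s) = (s + (5 + s)/((2*s)))*(2*s) = (s + (5 + s)*(1/(2*s)))*(2*s) = (s + (5 + s)/(2*s))*(2*s) = 2*s*(s + (5 + s)/(2*s)))
C(-3, x(3))*Y(-11) = (4 + 5*(-2 - 1*3))*(5 - 11 + 2*(-11)**2) = (4 + 5*(-2 - 3))*(5 - 11 + 2*121) = (4 + 5*(-5))*(5 - 11 + 242) = (4 - 25)*236 = -21*236 = -4956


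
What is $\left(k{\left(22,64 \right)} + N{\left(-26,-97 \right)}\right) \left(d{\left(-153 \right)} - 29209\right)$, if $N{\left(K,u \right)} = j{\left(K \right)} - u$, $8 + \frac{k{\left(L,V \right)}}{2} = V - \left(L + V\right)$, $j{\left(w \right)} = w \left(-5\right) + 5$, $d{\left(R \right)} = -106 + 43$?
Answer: $-5034784$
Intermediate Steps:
$d{\left(R \right)} = -63$
$j{\left(w \right)} = 5 - 5 w$ ($j{\left(w \right)} = - 5 w + 5 = 5 - 5 w$)
$k{\left(L,V \right)} = -16 - 2 L$ ($k{\left(L,V \right)} = -16 + 2 \left(V - \left(L + V\right)\right) = -16 + 2 \left(- L\right) = -16 - 2 L$)
$N{\left(K,u \right)} = 5 - u - 5 K$ ($N{\left(K,u \right)} = \left(5 - 5 K\right) - u = 5 - u - 5 K$)
$\left(k{\left(22,64 \right)} + N{\left(-26,-97 \right)}\right) \left(d{\left(-153 \right)} - 29209\right) = \left(\left(-16 - 44\right) - -232\right) \left(-63 - 29209\right) = \left(\left(-16 - 44\right) + \left(5 + 97 + 130\right)\right) \left(-29272\right) = \left(-60 + 232\right) \left(-29272\right) = 172 \left(-29272\right) = -5034784$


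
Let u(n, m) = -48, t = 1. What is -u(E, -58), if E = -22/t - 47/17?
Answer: 48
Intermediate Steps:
E = -421/17 (E = -22/1 - 47/17 = -22*1 - 47*1/17 = -22 - 47/17 = -421/17 ≈ -24.765)
-u(E, -58) = -1*(-48) = 48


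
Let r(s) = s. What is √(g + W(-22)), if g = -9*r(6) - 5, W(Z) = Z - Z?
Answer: I*√59 ≈ 7.6811*I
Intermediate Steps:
W(Z) = 0
g = -59 (g = -9*6 - 5 = -54 - 5 = -59)
√(g + W(-22)) = √(-59 + 0) = √(-59) = I*√59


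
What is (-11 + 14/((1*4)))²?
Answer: 225/4 ≈ 56.250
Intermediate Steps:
(-11 + 14/((1*4)))² = (-11 + 14/4)² = (-11 + 14*(¼))² = (-11 + 7/2)² = (-15/2)² = 225/4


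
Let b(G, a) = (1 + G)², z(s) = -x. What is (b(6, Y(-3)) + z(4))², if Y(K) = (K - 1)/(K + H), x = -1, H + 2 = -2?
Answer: 2500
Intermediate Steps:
H = -4 (H = -2 - 2 = -4)
z(s) = 1 (z(s) = -1*(-1) = 1)
Y(K) = (-1 + K)/(-4 + K) (Y(K) = (K - 1)/(K - 4) = (-1 + K)/(-4 + K))
(b(6, Y(-3)) + z(4))² = ((1 + 6)² + 1)² = (7² + 1)² = (49 + 1)² = 50² = 2500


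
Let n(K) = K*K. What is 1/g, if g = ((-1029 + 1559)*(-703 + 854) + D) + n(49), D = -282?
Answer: 1/82149 ≈ 1.2173e-5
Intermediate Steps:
n(K) = K²
g = 82149 (g = ((-1029 + 1559)*(-703 + 854) - 282) + 49² = (530*151 - 282) + 2401 = (80030 - 282) + 2401 = 79748 + 2401 = 82149)
1/g = 1/82149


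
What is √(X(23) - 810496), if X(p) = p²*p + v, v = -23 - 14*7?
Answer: 5*I*√31938 ≈ 893.56*I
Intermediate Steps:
v = -121 (v = -23 - 98 = -121)
X(p) = -121 + p³ (X(p) = p²*p - 121 = p³ - 121 = -121 + p³)
√(X(23) - 810496) = √((-121 + 23³) - 810496) = √((-121 + 12167) - 810496) = √(12046 - 810496) = √(-798450) = 5*I*√31938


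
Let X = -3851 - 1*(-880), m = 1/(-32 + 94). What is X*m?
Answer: -2971/62 ≈ -47.919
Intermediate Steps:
m = 1/62 ≈ 0.016129
X = -2971 (X = -3851 + 880 = -2971)
X*m = -2971*1/62 = -2971/62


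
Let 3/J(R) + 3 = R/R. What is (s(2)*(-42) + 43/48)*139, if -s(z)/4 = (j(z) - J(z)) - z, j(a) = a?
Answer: 1687321/48 ≈ 35153.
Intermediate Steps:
J(R) = -3/2 (J(R) = 3/(-3 + R/R) = 3/(-3 + 1) = 3/(-2) = 3*(-½) = -3/2)
s(z) = -6 (s(z) = -4*((z - 1*(-3/2)) - z) = -4*((z + 3/2) - z) = -4*((3/2 + z) - z) = -4*3/2 = -6)
(s(2)*(-42) + 43/48)*139 = (-6*(-42) + 43/48)*139 = (252 + 43*(1/48))*139 = (252 + 43/48)*139 = (12139/48)*139 = 1687321/48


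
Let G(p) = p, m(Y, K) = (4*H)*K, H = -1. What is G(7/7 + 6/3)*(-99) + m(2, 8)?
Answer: -329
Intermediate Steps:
m(Y, K) = -4*K (m(Y, K) = (4*(-1))*K = -4*K)
G(7/7 + 6/3)*(-99) + m(2, 8) = (7/7 + 6/3)*(-99) - 4*8 = (7*(⅐) + 6*(⅓))*(-99) - 32 = (1 + 2)*(-99) - 32 = 3*(-99) - 32 = -297 - 32 = -329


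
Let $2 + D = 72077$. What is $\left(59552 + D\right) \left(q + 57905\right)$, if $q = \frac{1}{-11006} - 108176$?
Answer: $- \frac{72826932344129}{11006} \approx -6.617 \cdot 10^{9}$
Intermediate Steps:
$D = 72075$ ($D = -2 + 72077 = 72075$)
$q = - \frac{1190585057}{11006}$ ($q = - \frac{1}{11006} - 108176 = - \frac{1190585057}{11006} \approx -1.0818 \cdot 10^{5}$)
$\left(59552 + D\right) \left(q + 57905\right) = \left(59552 + 72075\right) \left(- \frac{1190585057}{11006} + 57905\right) = 131627 \left(- \frac{553282627}{11006}\right) = - \frac{72826932344129}{11006}$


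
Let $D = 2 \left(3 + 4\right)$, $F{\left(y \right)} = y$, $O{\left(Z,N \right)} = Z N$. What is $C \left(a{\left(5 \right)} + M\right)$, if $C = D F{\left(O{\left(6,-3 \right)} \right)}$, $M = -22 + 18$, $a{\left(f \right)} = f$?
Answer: $-252$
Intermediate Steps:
$O{\left(Z,N \right)} = N Z$
$D = 14$ ($D = 2 \cdot 7 = 14$)
$M = -4$
$C = -252$ ($C = 14 \left(\left(-3\right) 6\right) = 14 \left(-18\right) = -252$)
$C \left(a{\left(5 \right)} + M\right) = - 252 \left(5 - 4\right) = \left(-252\right) 1 = -252$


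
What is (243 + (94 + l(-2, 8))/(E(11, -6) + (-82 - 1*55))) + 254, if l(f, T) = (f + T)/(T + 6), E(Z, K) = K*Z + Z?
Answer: 667307/1344 ≈ 496.51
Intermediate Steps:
E(Z, K) = Z + K*Z
l(f, T) = (T + f)/(6 + T)
(243 + (94 + l(-2, 8))/(E(11, -6) + (-82 - 1*55))) + 254 = (243 + (94 + (8 - 2)/(6 + 8))/(11*(1 - 6) + (-82 - 1*55))) + 254 = (243 + (94 + 6/14)/(11*(-5) + (-82 - 55))) + 254 = (243 + (94 + (1/14)*6)/(-55 - 137)) + 254 = (243 + (94 + 3/7)/(-192)) + 254 = (243 + (661/7)*(-1/192)) + 254 = (243 - 661/1344) + 254 = 325931/1344 + 254 = 667307/1344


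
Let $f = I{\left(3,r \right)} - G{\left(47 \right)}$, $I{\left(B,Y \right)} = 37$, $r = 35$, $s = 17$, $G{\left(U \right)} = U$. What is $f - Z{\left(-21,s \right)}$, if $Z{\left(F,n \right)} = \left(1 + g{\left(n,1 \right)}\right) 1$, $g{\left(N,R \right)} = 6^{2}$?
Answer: $-47$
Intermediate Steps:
$g{\left(N,R \right)} = 36$
$Z{\left(F,n \right)} = 37$ ($Z{\left(F,n \right)} = \left(1 + 36\right) 1 = 37 \cdot 1 = 37$)
$f = -10$ ($f = 37 - 47 = -10$)
$f - Z{\left(-21,s \right)} = -10 - 37 = -47$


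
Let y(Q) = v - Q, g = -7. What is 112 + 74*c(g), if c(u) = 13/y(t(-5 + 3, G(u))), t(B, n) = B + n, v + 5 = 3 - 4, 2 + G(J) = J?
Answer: 1522/5 ≈ 304.40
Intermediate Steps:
G(J) = -2 + J
v = -6 (v = -5 + (3 - 4) = -5 - 1 = -6)
y(Q) = -6 - Q
c(u) = 13/(-2 - u) (c(u) = 13/(-6 - ((-5 + 3) + (-2 + u))) = 13/(-6 - (-2 + (-2 + u))) = 13/(-6 - (-4 + u)) = 13/(-6 + (4 - u)) = 13/(-2 - u))
112 + 74*c(g) = 112 + 74*(-13/(2 - 7)) = 112 + 74*(-13/(-5)) = 112 + 74*(-13*(-⅕)) = 112 + 74*(13/5) = 112 + 962/5 = 1522/5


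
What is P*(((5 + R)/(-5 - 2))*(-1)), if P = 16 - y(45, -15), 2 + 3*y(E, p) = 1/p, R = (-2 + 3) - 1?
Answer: 751/63 ≈ 11.921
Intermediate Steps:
R = 0 (R = 1 - 1 = 0)
y(E, p) = -2/3 + 1/(3*p)
P = 751/45 (P = 16 - (1 - 2*(-15))/(3*(-15)) = 16 - (-1)*(1 + 30)/(3*15) = 16 - (-1)*31/(3*15) = 16 - 1*(-31/45) = 16 + 31/45 = 751/45 ≈ 16.689)
P*(((5 + R)/(-5 - 2))*(-1)) = 751*(((5 + 0)/(-5 - 2))*(-1))/45 = 751*((5/(-7))*(-1))/45 = 751*((5*(-1/7))*(-1))/45 = 751*(-5/7*(-1))/45 = (751/45)*(5/7) = 751/63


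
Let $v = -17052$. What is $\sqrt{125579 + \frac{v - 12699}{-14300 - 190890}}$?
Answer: $\frac{\sqrt{18294985180310}}{12070} \approx 354.37$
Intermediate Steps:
$\sqrt{125579 + \frac{v - 12699}{-14300 - 190890}} = \sqrt{125579 + \frac{-17052 - 12699}{-14300 - 190890}} = \sqrt{125579 - \frac{29751}{-205190}} = \sqrt{125579 - - \frac{29751}{205190}} = \sqrt{125579 + \frac{29751}{205190}} = \sqrt{\frac{25767584761}{205190}} = \frac{\sqrt{18294985180310}}{12070}$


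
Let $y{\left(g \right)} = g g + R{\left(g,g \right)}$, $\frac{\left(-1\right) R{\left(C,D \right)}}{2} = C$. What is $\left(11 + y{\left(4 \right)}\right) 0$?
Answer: $0$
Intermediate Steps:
$R{\left(C,D \right)} = - 2 C$
$y{\left(g \right)} = g^{2} - 2 g$ ($y{\left(g \right)} = g g - 2 g = g^{2} - 2 g$)
$\left(11 + y{\left(4 \right)}\right) 0 = \left(11 + 4 \left(-2 + 4\right)\right) 0 = \left(11 + 4 \cdot 2\right) 0 = \left(11 + 8\right) 0 = 19 \cdot 0 = 0$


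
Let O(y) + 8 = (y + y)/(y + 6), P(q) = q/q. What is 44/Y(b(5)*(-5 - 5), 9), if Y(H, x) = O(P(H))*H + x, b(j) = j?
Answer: 308/2763 ≈ 0.11147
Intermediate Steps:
P(q) = 1
O(y) = -8 + 2*y/(6 + y) (O(y) = -8 + (y + y)/(y + 6) = -8 + (2*y)/(6 + y) = -8 + 2*y/(6 + y))
Y(H, x) = x - 54*H/7 (Y(H, x) = (6*(-8 - 1*1)/(6 + 1))*H + x = (6*(-8 - 1)/7)*H + x = (6*(⅐)*(-9))*H + x = -54*H/7 + x = x - 54*H/7)
44/Y(b(5)*(-5 - 5), 9) = 44/(9 - 270*(-5 - 5)/7) = 44/(9 - 270*(-10)/7) = 44/(9 - 54/7*(-50)) = 44/(9 + 2700/7) = 44/(2763/7) = 44*(7/2763) = 308/2763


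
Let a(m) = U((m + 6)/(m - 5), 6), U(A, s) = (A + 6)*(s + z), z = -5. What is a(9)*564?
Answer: 5499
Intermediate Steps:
U(A, s) = (-5 + s)*(6 + A) (U(A, s) = (A + 6)*(s - 5) = (6 + A)*(-5 + s) = (-5 + s)*(6 + A))
a(m) = 6 + (6 + m)/(-5 + m) (a(m) = -30 - 5*(m + 6)/(m - 5) + 6*6 + ((m + 6)/(m - 5))*6 = -30 - 5*(6 + m)/(-5 + m) + 36 + ((6 + m)/(-5 + m))*6 = -30 - 5*(6 + m)/(-5 + m) + 36 + 6*(6 + m)/(-5 + m) = 6 + (6 + m)/(-5 + m))
a(9)*564 = ((-24 + 7*9)/(-5 + 9))*564 = ((-24 + 63)/4)*564 = ((¼)*39)*564 = (39/4)*564 = 5499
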